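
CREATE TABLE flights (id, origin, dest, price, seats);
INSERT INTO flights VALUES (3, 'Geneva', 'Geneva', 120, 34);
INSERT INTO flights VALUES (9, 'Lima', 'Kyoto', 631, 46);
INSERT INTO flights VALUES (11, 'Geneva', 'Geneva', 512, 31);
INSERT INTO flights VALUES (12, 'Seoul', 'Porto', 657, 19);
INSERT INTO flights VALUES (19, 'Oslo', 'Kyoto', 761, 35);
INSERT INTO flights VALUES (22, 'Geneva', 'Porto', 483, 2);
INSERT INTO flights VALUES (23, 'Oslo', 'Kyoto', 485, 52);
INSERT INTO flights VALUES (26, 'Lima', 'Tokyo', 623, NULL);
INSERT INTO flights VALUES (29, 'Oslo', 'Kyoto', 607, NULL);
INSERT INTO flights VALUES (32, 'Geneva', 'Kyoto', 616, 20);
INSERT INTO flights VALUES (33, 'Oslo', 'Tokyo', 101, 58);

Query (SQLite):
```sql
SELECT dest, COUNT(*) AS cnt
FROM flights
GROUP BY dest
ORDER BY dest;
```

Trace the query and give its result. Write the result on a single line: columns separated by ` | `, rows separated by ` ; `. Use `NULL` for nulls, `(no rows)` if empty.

Geneva | 2 ; Kyoto | 5 ; Porto | 2 ; Tokyo | 2

Partition flights by dest; compute COUNT(*) within each group.
  Geneva: ids {3, 11} → COUNT(*)=2
  Kyoto: ids {9, 19, 23, 29, 32} → COUNT(*)=5
  Porto: ids {12, 22} → COUNT(*)=2
  Tokyo: ids {26, 33} → COUNT(*)=2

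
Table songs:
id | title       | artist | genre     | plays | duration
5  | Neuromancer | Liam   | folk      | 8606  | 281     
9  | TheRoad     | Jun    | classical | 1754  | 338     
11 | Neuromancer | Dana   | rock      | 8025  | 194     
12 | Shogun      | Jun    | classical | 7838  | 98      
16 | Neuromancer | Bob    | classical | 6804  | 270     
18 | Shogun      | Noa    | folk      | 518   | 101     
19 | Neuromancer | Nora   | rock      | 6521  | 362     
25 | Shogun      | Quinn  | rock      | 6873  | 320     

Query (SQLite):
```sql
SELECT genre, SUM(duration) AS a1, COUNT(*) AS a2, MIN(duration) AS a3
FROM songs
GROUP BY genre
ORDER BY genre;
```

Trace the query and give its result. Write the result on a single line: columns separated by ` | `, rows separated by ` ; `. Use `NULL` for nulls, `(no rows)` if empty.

classical | 706 | 3 | 98 ; folk | 382 | 2 | 101 ; rock | 876 | 3 | 194

Group songs by genre.
Per group compute: SUM(duration), COUNT(*), MIN(duration).
  classical: ids {9, 12, 16} → SUM(duration)=706, COUNT(*)=3, MIN(duration)=98
  folk: ids {5, 18} → SUM(duration)=382, COUNT(*)=2, MIN(duration)=101
  rock: ids {11, 19, 25} → SUM(duration)=876, COUNT(*)=3, MIN(duration)=194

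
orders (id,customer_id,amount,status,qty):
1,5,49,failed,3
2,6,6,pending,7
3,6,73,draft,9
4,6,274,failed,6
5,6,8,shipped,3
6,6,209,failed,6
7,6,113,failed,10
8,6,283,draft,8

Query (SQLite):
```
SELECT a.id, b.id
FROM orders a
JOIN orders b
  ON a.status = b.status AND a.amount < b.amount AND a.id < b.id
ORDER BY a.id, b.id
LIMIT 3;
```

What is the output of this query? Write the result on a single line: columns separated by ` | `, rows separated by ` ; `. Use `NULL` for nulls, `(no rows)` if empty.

1 | 4 ; 1 | 6 ; 1 | 7

Pairs (a,b) with same status, a.amount < b.amount, a.id < b.id.
status groups: draft:{3,8} failed:{1,4,6,7} pending:{2} shipped:{5}
Ordered by (a.id, b.id); first 3.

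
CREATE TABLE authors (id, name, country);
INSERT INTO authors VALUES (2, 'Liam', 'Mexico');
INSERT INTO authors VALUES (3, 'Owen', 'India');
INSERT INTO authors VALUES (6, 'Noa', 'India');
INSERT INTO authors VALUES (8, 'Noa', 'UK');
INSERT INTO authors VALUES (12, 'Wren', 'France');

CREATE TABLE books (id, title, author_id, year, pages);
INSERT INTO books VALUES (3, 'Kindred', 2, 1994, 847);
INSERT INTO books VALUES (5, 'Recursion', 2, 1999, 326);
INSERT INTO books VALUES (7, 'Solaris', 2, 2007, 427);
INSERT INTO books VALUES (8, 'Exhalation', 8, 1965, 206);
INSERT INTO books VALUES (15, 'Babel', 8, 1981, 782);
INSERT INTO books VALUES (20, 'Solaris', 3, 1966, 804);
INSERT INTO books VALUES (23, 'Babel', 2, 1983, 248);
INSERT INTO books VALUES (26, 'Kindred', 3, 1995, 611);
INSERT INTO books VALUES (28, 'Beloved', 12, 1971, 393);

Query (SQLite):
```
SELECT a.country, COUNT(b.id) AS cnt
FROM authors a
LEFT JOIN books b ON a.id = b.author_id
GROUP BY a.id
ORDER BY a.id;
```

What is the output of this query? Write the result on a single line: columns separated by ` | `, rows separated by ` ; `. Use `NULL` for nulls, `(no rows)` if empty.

Mexico | 4 ; India | 2 ; India | 0 ; UK | 2 ; France | 1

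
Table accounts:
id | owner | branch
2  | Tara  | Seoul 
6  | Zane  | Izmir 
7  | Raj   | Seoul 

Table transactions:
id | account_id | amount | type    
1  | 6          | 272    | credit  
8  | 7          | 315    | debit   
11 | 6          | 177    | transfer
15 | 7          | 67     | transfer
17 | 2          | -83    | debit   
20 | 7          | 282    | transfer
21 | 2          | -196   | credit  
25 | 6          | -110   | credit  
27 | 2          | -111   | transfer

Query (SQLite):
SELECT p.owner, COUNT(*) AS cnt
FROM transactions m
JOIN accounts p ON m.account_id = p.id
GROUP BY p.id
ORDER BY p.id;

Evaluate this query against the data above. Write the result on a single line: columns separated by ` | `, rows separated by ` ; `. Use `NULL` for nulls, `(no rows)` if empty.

Join each transactions row to its accounts via account_id.
Group joined rows by accounts.id; compute COUNT(*) per group.
  2: ids {17, 21, 27} → COUNT(*)=3
  6: ids {1, 11, 25} → COUNT(*)=3
  7: ids {8, 15, 20} → COUNT(*)=3

Tara | 3 ; Zane | 3 ; Raj | 3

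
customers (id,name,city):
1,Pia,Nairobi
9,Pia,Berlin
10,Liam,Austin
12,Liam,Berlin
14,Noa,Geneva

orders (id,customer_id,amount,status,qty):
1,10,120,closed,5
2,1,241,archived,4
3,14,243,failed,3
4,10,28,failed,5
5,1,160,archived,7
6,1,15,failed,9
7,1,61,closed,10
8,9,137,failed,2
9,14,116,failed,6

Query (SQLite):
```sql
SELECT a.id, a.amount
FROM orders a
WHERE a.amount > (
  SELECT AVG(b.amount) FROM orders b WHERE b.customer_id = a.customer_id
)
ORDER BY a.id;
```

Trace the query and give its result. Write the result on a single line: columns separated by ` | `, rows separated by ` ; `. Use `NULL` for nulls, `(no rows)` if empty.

For each orders row a, compute AVG(amount) over rows sharing a.customer_id.
Keep row a if a.amount > that per-group AVG.
  customer_id=1: AVG(amount) = 119.25
  customer_id=9: AVG(amount) = 137.0
  customer_id=10: AVG(amount) = 74.0
  customer_id=14: AVG(amount) = 179.5

1 | 120 ; 2 | 241 ; 3 | 243 ; 5 | 160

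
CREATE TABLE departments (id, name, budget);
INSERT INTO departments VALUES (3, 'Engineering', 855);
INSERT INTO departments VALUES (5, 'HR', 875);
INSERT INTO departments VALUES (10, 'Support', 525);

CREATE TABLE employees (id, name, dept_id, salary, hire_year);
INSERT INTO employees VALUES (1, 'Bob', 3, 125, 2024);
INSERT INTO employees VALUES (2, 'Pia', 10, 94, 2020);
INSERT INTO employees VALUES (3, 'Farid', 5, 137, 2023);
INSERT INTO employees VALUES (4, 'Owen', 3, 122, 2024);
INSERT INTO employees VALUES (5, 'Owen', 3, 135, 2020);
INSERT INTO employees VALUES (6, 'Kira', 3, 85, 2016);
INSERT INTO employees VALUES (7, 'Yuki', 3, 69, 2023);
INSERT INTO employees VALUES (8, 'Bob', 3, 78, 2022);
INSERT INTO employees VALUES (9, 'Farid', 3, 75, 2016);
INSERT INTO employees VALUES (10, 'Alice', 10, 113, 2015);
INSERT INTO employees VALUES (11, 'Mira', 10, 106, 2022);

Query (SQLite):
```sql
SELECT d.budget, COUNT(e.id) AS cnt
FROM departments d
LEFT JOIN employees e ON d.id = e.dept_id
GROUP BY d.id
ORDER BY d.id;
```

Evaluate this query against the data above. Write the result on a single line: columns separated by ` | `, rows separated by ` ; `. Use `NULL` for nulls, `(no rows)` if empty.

855 | 7 ; 875 | 1 ; 525 | 3

LEFT JOIN keeps every departments row; unmatched ones get NULL for employees columns.
Group by departments.id and compute COUNT(e.id). COUNT(col) of an all-NULL group is 0.
  3: ids {1, 4, 5, 6, 7, 8, 9} → COUNT(e.id)=7
  5: ids {3} → COUNT(e.id)=1
  10: ids {2, 10, 11} → COUNT(e.id)=3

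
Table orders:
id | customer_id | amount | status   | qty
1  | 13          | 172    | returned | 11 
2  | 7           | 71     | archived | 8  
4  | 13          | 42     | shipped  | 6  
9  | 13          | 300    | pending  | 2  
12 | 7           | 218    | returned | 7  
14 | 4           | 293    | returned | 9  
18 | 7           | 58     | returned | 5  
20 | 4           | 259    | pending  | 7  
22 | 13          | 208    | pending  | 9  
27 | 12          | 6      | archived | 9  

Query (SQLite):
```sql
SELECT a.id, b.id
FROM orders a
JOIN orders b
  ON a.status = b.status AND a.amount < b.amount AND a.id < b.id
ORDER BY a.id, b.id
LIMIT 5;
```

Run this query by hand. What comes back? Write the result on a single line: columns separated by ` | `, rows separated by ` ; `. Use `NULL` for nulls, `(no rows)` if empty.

Pairs (a,b) with same status, a.amount < b.amount, a.id < b.id.
status groups: archived:{2,27} pending:{9,20,22} returned:{1,12,14,18} shipped:{4}
Ordered by (a.id, b.id); first 5.

1 | 12 ; 1 | 14 ; 12 | 14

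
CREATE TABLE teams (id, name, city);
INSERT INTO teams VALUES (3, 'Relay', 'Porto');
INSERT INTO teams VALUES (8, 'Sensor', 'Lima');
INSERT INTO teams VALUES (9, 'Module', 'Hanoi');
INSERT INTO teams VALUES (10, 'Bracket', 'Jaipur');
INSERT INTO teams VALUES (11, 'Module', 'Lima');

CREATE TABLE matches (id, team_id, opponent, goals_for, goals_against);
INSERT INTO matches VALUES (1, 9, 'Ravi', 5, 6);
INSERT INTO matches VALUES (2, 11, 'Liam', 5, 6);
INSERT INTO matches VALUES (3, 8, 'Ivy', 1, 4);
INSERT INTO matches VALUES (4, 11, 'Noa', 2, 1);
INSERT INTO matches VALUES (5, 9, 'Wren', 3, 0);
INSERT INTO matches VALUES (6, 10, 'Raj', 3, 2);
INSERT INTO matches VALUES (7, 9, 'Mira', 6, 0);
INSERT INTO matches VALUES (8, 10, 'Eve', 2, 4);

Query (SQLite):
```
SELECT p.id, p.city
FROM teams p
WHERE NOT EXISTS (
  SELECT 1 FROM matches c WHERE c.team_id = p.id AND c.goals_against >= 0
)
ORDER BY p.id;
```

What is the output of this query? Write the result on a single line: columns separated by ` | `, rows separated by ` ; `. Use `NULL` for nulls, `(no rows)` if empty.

For each teams row, check whether any matches with matching team_id has goals_against >= 0.
Keep rows where that is false.

3 | Porto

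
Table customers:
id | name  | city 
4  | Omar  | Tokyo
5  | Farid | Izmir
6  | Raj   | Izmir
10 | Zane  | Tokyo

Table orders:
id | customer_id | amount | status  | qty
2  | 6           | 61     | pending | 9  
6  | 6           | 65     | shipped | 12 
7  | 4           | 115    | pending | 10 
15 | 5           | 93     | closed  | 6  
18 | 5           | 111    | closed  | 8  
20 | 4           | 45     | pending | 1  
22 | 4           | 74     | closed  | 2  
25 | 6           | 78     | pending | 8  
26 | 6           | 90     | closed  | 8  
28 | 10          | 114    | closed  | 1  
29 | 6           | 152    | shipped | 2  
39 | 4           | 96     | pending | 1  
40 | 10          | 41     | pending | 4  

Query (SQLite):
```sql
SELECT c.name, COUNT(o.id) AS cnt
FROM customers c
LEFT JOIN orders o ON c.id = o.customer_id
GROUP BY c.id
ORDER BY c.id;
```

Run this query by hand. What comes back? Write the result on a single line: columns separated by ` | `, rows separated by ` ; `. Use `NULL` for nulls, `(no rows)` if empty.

Omar | 4 ; Farid | 2 ; Raj | 5 ; Zane | 2

LEFT JOIN keeps every customers row; unmatched ones get NULL for orders columns.
Group by customers.id and compute COUNT(o.id). COUNT(col) of an all-NULL group is 0.
  4: ids {7, 20, 22, 39} → COUNT(o.id)=4
  5: ids {15, 18} → COUNT(o.id)=2
  6: ids {2, 6, 25, 26, 29} → COUNT(o.id)=5
  10: ids {28, 40} → COUNT(o.id)=2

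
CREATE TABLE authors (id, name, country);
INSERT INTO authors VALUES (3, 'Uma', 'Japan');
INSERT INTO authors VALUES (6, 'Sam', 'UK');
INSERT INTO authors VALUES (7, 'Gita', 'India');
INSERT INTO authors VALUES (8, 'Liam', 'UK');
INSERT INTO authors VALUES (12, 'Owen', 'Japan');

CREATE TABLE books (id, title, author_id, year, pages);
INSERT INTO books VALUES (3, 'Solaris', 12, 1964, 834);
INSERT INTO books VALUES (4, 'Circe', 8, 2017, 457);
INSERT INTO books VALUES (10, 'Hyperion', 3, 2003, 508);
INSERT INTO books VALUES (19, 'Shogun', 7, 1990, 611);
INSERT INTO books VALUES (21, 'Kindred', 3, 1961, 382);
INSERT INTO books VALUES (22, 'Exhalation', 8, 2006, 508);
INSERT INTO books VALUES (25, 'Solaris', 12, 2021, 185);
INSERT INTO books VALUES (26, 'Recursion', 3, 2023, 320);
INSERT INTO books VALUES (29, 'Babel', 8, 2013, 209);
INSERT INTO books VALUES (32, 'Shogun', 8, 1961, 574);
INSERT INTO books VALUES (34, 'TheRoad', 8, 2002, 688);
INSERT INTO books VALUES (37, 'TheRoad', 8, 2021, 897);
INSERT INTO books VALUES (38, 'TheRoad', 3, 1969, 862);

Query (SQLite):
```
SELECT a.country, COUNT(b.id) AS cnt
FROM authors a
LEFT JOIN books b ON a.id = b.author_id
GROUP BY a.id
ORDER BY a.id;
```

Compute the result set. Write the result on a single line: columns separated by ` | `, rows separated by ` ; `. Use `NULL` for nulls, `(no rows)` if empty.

Japan | 4 ; UK | 0 ; India | 1 ; UK | 6 ; Japan | 2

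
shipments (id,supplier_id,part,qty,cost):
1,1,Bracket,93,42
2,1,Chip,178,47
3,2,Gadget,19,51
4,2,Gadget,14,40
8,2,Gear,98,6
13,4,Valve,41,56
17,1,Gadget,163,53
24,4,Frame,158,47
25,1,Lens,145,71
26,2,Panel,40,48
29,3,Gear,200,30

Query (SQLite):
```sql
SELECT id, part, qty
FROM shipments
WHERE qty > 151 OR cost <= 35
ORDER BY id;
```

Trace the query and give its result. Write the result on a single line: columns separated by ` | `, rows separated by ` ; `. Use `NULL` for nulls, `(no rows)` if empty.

2 | Chip | 178 ; 8 | Gear | 98 ; 17 | Gadget | 163 ; 24 | Frame | 158 ; 29 | Gear | 200

qty > 151: ids {2, 17, 24, 29}
cost <= 35: ids {8, 29}
Combine with OR.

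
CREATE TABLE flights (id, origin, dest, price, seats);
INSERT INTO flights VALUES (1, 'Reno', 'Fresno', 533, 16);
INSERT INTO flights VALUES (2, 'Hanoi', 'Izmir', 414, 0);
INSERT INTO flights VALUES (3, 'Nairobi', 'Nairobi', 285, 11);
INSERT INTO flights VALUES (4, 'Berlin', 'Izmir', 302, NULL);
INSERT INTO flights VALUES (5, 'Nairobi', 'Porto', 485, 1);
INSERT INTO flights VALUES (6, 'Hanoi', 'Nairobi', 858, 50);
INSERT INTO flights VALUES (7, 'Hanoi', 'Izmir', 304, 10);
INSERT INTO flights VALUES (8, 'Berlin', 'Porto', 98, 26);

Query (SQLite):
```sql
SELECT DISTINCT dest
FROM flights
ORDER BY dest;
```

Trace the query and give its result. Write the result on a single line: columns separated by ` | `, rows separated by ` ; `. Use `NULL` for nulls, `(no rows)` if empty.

Collect distinct dest values from flights.

Fresno ; Izmir ; Nairobi ; Porto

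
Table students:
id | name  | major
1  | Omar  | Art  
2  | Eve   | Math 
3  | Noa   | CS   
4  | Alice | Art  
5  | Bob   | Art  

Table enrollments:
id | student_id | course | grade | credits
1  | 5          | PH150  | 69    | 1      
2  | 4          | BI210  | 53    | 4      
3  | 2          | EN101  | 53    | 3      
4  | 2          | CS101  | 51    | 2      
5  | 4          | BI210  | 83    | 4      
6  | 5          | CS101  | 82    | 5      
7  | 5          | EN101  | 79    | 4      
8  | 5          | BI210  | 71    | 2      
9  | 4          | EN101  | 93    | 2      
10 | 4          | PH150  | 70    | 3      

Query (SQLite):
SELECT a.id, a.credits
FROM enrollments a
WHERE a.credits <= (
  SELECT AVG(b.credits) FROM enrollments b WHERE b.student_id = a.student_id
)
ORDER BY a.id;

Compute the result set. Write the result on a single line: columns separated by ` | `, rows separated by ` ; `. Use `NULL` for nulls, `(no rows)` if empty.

1 | 1 ; 4 | 2 ; 8 | 2 ; 9 | 2 ; 10 | 3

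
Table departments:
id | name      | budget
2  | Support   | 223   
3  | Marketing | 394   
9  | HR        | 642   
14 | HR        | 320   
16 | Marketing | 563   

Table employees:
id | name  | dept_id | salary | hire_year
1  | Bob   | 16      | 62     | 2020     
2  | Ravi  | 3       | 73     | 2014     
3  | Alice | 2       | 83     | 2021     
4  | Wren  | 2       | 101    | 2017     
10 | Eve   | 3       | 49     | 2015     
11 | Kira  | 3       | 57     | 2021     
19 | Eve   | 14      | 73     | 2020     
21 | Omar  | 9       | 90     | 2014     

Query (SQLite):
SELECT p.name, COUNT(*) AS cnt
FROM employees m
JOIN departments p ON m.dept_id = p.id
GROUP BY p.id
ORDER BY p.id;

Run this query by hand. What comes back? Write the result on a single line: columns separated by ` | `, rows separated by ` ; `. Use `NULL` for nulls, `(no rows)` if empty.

Support | 2 ; Marketing | 3 ; HR | 1 ; HR | 1 ; Marketing | 1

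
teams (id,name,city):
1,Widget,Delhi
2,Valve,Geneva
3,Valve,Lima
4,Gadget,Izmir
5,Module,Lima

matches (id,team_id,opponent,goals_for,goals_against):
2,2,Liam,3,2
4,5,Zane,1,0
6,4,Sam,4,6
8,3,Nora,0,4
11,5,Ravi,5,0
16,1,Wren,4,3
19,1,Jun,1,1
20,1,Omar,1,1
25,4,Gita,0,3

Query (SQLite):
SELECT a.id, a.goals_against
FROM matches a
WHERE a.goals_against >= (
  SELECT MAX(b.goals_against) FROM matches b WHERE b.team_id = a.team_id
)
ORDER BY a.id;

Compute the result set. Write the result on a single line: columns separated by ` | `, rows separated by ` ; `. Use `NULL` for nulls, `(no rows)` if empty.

For each matches row a, compute MAX(goals_against) over rows sharing a.team_id.
Keep row a if a.goals_against >= that per-group MAX.
  team_id=1: MAX(goals_against) = 3
  team_id=2: MAX(goals_against) = 2
  team_id=3: MAX(goals_against) = 4
  team_id=4: MAX(goals_against) = 6
  team_id=5: MAX(goals_against) = 0

2 | 2 ; 4 | 0 ; 6 | 6 ; 8 | 4 ; 11 | 0 ; 16 | 3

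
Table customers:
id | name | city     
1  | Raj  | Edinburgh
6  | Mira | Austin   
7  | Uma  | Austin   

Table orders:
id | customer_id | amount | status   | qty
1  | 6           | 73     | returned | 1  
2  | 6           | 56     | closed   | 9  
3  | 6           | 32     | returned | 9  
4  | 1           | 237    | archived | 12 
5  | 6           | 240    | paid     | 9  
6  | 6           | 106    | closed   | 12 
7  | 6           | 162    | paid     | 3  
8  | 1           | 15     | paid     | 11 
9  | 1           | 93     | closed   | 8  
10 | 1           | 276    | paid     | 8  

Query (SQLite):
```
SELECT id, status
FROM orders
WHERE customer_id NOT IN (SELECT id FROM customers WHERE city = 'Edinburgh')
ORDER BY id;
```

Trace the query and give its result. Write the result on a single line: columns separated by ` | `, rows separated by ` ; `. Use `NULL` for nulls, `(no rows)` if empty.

1 | returned ; 2 | closed ; 3 | returned ; 5 | paid ; 6 | closed ; 7 | paid

Inner query: customers.id where city = 'Edinburgh'.
Outer: keep orders rows whose customer_id is not in that set.
Inner query → {1}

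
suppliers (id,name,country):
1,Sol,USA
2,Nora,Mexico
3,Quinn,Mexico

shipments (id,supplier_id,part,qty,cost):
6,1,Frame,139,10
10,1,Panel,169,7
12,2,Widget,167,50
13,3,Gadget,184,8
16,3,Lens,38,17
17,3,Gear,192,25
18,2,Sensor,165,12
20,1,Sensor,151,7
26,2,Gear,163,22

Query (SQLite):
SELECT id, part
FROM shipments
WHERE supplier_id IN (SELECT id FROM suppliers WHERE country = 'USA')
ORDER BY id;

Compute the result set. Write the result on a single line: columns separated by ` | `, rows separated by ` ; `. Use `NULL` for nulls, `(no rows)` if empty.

Inner query: suppliers.id where country = 'USA'.
Outer: keep shipments rows whose supplier_id is in that set.
Inner query → {1}

6 | Frame ; 10 | Panel ; 20 | Sensor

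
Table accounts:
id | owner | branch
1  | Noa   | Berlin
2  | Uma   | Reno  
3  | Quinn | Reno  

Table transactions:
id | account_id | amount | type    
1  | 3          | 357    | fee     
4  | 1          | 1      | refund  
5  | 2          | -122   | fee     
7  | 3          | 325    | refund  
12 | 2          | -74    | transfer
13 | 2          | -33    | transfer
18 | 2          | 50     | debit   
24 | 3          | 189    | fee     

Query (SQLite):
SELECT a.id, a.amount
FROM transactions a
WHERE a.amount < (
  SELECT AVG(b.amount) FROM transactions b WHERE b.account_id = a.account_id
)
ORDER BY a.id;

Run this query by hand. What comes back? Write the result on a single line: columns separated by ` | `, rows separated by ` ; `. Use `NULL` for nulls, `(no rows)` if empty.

For each transactions row a, compute AVG(amount) over rows sharing a.account_id.
Keep row a if a.amount < that per-group AVG.
  account_id=1: AVG(amount) = 1.0
  account_id=2: AVG(amount) = -44.75
  account_id=3: AVG(amount) = 290.333333

5 | -122 ; 12 | -74 ; 24 | 189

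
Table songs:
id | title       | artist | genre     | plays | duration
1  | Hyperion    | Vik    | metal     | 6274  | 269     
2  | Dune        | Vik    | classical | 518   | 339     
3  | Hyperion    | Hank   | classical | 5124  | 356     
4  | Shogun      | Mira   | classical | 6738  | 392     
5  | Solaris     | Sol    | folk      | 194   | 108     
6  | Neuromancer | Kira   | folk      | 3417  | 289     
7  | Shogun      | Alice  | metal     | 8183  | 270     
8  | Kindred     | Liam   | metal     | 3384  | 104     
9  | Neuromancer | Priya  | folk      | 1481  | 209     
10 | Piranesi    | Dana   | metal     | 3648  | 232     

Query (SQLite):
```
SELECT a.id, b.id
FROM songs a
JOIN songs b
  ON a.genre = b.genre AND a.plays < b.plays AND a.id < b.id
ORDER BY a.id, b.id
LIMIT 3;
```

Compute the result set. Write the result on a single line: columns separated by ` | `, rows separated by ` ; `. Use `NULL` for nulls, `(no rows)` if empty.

1 | 7 ; 2 | 3 ; 2 | 4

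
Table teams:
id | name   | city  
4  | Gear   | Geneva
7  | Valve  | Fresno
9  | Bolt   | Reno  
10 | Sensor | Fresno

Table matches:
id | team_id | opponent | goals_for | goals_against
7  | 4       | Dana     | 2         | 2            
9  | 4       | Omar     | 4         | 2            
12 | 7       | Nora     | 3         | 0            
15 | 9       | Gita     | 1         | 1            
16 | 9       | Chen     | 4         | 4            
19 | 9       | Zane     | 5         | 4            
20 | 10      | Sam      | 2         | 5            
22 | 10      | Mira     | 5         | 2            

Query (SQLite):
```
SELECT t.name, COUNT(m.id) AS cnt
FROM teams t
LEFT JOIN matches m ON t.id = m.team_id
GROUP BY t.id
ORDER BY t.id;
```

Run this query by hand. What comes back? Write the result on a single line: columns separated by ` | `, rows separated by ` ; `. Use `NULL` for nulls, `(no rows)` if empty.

LEFT JOIN keeps every teams row; unmatched ones get NULL for matches columns.
Group by teams.id and compute COUNT(m.id). COUNT(col) of an all-NULL group is 0.
  4: ids {7, 9} → COUNT(m.id)=2
  7: ids {12} → COUNT(m.id)=1
  9: ids {15, 16, 19} → COUNT(m.id)=3
  10: ids {20, 22} → COUNT(m.id)=2

Gear | 2 ; Valve | 1 ; Bolt | 3 ; Sensor | 2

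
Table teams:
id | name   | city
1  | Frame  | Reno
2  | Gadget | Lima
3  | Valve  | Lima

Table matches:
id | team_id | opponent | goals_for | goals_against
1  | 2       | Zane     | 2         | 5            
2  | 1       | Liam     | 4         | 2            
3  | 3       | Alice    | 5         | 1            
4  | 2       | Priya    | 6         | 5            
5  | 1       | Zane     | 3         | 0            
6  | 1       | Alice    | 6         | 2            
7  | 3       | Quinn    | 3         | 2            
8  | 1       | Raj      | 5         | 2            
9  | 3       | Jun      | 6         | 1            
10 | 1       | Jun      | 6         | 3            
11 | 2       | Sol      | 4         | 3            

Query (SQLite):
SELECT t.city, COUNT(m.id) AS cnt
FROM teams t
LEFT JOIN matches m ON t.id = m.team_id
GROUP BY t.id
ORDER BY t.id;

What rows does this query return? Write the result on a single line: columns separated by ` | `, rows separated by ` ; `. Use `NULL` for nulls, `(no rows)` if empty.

LEFT JOIN keeps every teams row; unmatched ones get NULL for matches columns.
Group by teams.id and compute COUNT(m.id). COUNT(col) of an all-NULL group is 0.
  1: ids {2, 5, 6, 8, 10} → COUNT(m.id)=5
  2: ids {1, 4, 11} → COUNT(m.id)=3
  3: ids {3, 7, 9} → COUNT(m.id)=3

Reno | 5 ; Lima | 3 ; Lima | 3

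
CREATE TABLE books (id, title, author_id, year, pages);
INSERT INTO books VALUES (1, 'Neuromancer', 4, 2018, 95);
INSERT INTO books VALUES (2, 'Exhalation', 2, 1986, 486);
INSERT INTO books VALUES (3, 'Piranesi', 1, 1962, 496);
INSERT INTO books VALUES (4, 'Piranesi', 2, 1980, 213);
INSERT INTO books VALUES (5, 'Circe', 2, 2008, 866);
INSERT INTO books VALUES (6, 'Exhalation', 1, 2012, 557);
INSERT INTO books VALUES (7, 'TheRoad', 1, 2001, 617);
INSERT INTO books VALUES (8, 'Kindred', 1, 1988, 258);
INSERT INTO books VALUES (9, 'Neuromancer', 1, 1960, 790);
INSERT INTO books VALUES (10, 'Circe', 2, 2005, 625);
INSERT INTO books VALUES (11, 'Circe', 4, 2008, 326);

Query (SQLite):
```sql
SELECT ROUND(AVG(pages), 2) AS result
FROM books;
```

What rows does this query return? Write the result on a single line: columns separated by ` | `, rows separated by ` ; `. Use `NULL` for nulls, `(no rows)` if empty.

All pages values: [95, 486, 496, 213, 866, 557, 617, 258, 790, 625, 326].
AVG = 5329 / 11 (rounded to 2 dp).

484.45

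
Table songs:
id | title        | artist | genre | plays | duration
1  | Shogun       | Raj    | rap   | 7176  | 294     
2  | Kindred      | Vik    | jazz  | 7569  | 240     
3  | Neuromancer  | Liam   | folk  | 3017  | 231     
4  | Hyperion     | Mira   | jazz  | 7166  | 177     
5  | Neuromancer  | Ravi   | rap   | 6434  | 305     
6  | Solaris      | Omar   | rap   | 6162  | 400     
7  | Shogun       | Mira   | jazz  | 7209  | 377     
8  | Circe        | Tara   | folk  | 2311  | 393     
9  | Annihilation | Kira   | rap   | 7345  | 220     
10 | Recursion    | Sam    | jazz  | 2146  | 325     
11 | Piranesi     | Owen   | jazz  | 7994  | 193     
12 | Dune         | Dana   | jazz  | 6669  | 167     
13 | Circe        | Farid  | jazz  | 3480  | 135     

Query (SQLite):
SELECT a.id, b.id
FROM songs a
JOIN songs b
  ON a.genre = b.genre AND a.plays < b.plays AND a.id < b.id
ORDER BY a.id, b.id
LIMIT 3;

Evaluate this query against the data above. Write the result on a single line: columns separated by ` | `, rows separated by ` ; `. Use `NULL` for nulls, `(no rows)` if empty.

1 | 9 ; 2 | 11 ; 4 | 7

Pairs (a,b) with same genre, a.plays < b.plays, a.id < b.id.
genre groups: folk:{3,8} jazz:{2,4,7,10,11,12,13} rap:{1,5,6,9}
Ordered by (a.id, b.id); first 3.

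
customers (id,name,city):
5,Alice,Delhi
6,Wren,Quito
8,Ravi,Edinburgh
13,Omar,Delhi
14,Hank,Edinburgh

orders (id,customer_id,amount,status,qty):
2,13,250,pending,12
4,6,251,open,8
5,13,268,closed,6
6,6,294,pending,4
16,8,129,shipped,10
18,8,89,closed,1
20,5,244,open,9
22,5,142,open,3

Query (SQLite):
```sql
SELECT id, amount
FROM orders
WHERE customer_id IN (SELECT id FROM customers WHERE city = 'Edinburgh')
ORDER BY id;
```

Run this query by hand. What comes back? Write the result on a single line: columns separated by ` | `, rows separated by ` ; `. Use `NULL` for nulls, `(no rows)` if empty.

Inner query: customers.id where city = 'Edinburgh'.
Outer: keep orders rows whose customer_id is in that set.
Inner query → {8, 14}

16 | 129 ; 18 | 89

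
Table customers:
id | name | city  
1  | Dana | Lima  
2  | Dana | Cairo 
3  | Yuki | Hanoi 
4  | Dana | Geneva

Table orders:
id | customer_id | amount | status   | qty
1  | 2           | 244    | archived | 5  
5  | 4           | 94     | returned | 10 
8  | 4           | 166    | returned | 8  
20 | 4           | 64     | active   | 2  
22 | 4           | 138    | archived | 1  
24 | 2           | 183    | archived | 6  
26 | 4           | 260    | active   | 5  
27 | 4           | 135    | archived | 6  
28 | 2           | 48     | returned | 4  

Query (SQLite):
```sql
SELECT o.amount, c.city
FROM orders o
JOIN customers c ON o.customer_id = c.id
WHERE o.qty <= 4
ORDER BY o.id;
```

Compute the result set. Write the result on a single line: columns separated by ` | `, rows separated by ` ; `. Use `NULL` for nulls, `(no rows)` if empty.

64 | Geneva ; 138 | Geneva ; 48 | Cairo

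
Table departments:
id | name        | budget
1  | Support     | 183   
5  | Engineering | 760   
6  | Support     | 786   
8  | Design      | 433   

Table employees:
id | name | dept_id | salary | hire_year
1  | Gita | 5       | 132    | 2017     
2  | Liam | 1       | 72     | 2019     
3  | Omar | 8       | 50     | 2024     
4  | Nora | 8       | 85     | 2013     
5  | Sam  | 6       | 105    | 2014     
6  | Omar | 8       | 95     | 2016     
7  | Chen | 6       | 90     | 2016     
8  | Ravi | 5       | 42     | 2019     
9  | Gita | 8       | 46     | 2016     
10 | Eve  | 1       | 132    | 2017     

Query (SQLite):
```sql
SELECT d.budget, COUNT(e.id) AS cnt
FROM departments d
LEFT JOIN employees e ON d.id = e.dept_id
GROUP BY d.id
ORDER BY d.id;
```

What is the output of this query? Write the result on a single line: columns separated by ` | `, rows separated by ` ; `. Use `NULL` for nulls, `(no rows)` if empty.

183 | 2 ; 760 | 2 ; 786 | 2 ; 433 | 4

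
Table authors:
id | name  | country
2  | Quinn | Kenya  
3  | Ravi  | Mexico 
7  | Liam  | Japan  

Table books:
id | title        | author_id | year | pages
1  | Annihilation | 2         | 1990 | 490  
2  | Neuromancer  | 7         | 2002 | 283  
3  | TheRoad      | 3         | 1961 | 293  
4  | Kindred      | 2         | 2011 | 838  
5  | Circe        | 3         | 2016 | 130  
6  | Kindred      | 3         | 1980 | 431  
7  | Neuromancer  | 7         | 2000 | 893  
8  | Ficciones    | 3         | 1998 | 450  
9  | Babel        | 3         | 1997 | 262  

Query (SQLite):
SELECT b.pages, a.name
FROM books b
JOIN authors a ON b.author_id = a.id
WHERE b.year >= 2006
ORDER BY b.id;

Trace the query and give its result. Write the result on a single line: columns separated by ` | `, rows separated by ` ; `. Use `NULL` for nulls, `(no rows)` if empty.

838 | Quinn ; 130 | Ravi

Each books row matches the authors row where author_id = authors.id.
Then keep rows with b.year >= 2006.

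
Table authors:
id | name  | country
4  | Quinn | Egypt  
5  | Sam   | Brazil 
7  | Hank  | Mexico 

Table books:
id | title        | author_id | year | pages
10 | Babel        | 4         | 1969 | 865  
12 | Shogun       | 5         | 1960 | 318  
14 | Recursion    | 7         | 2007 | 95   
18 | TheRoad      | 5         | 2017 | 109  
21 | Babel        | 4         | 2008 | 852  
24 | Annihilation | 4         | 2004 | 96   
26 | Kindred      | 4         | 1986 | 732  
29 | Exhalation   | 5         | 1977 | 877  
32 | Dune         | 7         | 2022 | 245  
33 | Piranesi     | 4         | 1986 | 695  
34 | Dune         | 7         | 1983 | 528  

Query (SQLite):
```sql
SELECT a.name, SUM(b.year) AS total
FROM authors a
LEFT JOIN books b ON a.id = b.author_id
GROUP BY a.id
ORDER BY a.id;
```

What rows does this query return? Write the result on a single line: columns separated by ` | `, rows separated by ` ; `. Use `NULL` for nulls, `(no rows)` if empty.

Quinn | 9953 ; Sam | 5954 ; Hank | 6012

LEFT JOIN keeps every authors row; unmatched ones get NULL for books columns.
Group by authors.id and compute SUM(b.year). SUM over an all-NULL group is NULL.
  4: ids {10, 21, 24, 26, 33} → SUM(b.year)=9953
  5: ids {12, 18, 29} → SUM(b.year)=5954
  7: ids {14, 32, 34} → SUM(b.year)=6012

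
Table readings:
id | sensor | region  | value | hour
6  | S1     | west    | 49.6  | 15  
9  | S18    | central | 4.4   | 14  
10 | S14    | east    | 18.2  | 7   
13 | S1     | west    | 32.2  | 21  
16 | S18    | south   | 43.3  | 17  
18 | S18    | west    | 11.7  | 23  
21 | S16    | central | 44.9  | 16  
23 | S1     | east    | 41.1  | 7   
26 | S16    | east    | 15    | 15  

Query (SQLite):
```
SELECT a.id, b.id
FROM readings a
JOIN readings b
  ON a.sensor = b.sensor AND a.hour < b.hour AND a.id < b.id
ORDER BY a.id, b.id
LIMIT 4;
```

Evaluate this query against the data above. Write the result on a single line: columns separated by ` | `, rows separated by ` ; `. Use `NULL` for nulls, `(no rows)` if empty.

Pairs (a,b) with same sensor, a.hour < b.hour, a.id < b.id.
sensor groups: S1:{6,13,23} S14:{10} S16:{21,26} S18:{9,16,18}
Ordered by (a.id, b.id); first 4.

6 | 13 ; 9 | 16 ; 9 | 18 ; 16 | 18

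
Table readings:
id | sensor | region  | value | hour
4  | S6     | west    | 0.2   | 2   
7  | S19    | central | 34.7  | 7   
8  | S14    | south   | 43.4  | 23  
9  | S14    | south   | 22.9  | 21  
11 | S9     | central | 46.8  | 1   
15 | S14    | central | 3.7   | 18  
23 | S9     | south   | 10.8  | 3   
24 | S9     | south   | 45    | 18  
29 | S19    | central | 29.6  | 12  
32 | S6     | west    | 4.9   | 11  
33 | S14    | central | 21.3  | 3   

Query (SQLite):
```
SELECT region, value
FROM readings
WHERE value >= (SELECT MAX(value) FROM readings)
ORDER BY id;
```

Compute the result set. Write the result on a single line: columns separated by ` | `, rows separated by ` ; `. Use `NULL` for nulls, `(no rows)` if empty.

central | 46.8

Scalar subquery: MAX(value) over all readings rows = 46.8.
Keep rows where value >= that value.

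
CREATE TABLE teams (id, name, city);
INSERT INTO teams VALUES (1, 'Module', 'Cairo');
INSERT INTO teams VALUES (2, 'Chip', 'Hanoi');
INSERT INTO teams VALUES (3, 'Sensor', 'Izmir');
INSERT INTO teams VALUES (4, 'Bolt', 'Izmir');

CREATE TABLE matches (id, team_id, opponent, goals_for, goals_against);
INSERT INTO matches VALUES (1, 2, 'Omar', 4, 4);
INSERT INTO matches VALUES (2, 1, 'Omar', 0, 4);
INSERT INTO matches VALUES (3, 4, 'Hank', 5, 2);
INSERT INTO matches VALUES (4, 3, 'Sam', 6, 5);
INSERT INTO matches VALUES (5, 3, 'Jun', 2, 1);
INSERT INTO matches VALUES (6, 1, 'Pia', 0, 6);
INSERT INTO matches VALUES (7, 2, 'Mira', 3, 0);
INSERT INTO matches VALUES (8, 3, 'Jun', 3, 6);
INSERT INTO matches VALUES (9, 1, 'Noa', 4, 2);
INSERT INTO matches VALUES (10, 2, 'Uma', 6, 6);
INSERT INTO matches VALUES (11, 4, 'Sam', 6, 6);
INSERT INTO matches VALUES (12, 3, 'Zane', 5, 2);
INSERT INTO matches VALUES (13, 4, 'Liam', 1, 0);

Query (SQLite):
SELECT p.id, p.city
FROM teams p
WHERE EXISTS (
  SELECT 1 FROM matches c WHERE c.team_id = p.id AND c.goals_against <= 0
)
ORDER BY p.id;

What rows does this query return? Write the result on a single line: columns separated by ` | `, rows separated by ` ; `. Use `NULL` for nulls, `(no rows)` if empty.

For each teams row, check whether any matches with matching team_id has goals_against <= 0.
Keep rows where that is true.

2 | Hanoi ; 4 | Izmir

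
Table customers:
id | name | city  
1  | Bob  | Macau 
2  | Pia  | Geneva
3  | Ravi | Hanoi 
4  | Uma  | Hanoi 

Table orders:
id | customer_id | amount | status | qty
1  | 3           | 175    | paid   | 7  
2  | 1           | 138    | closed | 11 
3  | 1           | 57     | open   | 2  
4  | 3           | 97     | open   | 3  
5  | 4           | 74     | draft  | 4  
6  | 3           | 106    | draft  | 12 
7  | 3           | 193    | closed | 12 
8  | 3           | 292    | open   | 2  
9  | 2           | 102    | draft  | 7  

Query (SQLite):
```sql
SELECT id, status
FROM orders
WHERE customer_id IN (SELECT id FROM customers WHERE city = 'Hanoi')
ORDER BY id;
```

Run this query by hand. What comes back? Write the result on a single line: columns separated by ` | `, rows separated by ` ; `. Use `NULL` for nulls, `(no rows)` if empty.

1 | paid ; 4 | open ; 5 | draft ; 6 | draft ; 7 | closed ; 8 | open

Inner query: customers.id where city = 'Hanoi'.
Outer: keep orders rows whose customer_id is in that set.
Inner query → {3, 4}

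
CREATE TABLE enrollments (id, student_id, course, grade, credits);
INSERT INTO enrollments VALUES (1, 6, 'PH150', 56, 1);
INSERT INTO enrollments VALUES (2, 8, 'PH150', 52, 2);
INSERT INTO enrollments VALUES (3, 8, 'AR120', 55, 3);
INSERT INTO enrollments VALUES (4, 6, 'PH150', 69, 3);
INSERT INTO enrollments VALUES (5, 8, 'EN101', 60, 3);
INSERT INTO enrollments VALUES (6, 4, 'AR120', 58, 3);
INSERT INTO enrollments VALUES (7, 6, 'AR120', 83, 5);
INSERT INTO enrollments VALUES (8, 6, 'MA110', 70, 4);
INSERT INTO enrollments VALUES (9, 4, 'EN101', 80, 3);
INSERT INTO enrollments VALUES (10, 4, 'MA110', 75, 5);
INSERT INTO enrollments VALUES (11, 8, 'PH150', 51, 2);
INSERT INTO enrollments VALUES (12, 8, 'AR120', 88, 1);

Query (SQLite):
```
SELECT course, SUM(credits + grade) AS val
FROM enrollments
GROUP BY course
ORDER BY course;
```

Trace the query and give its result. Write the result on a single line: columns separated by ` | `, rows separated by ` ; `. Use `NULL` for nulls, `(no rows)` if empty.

For each row compute credits + grade.
Group by course; take SUM of the expression per group.
  AR120: ids {3, 6, 7, 12} → SUM(credits + grade)=296
  EN101: ids {5, 9} → SUM(credits + grade)=146
  MA110: ids {8, 10} → SUM(credits + grade)=154
  PH150: ids {1, 2, 4, 11} → SUM(credits + grade)=236

AR120 | 296 ; EN101 | 146 ; MA110 | 154 ; PH150 | 236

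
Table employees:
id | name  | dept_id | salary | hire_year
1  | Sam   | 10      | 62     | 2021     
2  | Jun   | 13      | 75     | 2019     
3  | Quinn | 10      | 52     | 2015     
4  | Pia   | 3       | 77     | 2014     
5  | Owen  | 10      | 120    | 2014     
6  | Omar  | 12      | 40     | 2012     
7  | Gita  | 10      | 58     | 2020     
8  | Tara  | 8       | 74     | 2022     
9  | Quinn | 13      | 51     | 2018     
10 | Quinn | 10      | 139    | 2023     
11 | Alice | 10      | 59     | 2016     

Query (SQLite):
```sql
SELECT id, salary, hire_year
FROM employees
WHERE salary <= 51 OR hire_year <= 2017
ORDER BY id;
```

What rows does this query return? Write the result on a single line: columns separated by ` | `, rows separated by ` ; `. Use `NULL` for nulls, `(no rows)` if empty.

3 | 52 | 2015 ; 4 | 77 | 2014 ; 5 | 120 | 2014 ; 6 | 40 | 2012 ; 9 | 51 | 2018 ; 11 | 59 | 2016

salary <= 51: ids {6, 9}
hire_year <= 2017: ids {3, 4, 5, 6, 11}
Combine with OR.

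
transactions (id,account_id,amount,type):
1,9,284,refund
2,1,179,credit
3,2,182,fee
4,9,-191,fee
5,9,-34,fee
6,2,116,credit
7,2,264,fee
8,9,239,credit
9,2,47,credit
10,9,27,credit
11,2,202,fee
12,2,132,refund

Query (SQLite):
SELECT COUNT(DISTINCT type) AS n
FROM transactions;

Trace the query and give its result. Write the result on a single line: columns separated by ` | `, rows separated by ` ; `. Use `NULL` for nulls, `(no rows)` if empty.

Count distinct non-NULL type values.

3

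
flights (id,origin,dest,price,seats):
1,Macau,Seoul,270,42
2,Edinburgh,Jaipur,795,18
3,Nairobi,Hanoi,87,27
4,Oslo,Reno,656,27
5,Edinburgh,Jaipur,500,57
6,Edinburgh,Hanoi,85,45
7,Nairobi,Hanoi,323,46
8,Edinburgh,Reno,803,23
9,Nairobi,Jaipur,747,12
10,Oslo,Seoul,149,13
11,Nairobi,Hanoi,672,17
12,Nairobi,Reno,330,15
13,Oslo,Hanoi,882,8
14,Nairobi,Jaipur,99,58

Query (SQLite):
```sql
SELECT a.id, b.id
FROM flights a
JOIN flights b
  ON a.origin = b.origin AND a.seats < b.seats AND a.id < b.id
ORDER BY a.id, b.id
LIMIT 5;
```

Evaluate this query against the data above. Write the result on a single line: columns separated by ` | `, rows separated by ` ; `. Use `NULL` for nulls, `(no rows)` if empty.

2 | 5 ; 2 | 6 ; 2 | 8 ; 3 | 7 ; 3 | 14

Pairs (a,b) with same origin, a.seats < b.seats, a.id < b.id.
origin groups: Edinburgh:{2,5,6,8} Macau:{1} Nairobi:{3,7,9,11,12,14} Oslo:{4,10,13}
Ordered by (a.id, b.id); first 5.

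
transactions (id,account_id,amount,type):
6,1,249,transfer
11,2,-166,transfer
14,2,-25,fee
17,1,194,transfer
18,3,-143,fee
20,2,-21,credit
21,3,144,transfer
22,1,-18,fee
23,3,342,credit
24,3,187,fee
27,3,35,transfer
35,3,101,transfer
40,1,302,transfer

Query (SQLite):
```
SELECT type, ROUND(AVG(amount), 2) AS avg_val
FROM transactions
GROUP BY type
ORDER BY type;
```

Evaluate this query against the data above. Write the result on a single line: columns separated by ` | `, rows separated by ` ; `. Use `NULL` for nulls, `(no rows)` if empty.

credit | 160.5 ; fee | 0.25 ; transfer | 122.71

Partition transactions by type; compute ROUND(AVG(amount), 2) within each group.
  credit: ids {20, 23} → ROUND(AVG(amount), 2)=160.5
  fee: ids {14, 18, 22, 24} → ROUND(AVG(amount), 2)=0.25
  transfer: ids {6, 11, 17, 21, 27, 35, 40} → ROUND(AVG(amount), 2)=122.71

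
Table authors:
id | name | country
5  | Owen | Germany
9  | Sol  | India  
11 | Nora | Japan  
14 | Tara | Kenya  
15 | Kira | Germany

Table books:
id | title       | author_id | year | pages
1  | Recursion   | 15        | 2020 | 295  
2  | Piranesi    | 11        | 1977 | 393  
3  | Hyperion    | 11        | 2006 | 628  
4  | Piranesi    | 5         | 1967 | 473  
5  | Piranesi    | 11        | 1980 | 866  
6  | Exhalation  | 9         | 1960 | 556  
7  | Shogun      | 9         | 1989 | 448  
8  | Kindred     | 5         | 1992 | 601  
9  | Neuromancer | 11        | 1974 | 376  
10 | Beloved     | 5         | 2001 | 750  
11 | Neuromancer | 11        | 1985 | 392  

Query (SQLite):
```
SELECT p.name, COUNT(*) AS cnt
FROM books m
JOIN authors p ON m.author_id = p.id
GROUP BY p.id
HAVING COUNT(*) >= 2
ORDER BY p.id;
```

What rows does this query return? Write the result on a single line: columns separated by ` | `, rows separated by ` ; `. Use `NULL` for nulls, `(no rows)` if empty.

Owen | 3 ; Sol | 2 ; Nora | 5

Join each books row to its authors via author_id.
Group joined rows by authors.id; compute COUNT(*) per group.
HAVING: keep groups with count ≥ 2.
  5: ids {4, 8, 10} → COUNT(*)=3
  9: ids {6, 7} → COUNT(*)=2
  11: ids {2, 3, 5, 9, 11} → COUNT(*)=5
  15: ids {1} → COUNT(*)=1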